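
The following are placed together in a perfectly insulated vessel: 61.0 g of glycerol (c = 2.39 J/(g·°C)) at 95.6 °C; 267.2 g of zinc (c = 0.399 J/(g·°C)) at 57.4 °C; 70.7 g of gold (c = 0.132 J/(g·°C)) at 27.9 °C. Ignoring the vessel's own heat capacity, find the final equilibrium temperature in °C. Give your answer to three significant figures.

Σ mᵢcᵢ(T − Tᵢ) = 0  ⇒  T = Σ mᵢcᵢTᵢ / Σ mᵢcᵢ
Σ mᵢcᵢ = 61.0×2.39 + 267.2×0.399 + 70.7×0.132 = 261.7352
Σ mᵢcᵢTᵢ = 145.79×95.6 + 106.6128×57.4 + 9.3324×27.9 = 20317
T = 20317 / 261.7352 = 77.62 °C

T_f = 77.6 °C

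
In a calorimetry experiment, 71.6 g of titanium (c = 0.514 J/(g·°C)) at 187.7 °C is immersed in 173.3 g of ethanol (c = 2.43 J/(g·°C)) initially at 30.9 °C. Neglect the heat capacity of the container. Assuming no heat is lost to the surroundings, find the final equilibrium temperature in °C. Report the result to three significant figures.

Heat lost by titanium = heat gained by ethanol.
(71.6)(0.514)(187.7 − T) = (173.3)(2.43)(T − 30.9)
36.8024 (187.7 − T) = 421.119 (T − 30.9)
6907.8 − 36.8024 T = 421.119 T − 13013
19920.8 = 457.9214 T
T = 43.50 °C

T_f = 43.5 °C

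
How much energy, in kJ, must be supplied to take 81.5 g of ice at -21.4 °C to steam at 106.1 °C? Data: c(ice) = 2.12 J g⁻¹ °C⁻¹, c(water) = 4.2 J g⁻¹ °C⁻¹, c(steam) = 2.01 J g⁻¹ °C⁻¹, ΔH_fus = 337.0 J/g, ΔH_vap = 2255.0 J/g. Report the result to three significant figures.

q1 (heat ice -21.4→0.0 °C): 81.5 × 2.12 × 21.4 = 3697 J
q2 (melt at 0 °C): 81.5 × 337.0 = 27466 J
q3 (heat water 0.0→100.0 °C): 81.5 × 4.2 × 100.0 = 34230 J
q4 (vaporize at 100 °C): 81.5 × 2255.0 = 183783 J
q5 (heat steam 100.0→106.1 °C): 81.5 × 2.01 × 6.1 = 999 J
Total: 3697 + 27466 + 34230 + 183783 + 999 = 250175 J = 250 kJ

q = 250 kJ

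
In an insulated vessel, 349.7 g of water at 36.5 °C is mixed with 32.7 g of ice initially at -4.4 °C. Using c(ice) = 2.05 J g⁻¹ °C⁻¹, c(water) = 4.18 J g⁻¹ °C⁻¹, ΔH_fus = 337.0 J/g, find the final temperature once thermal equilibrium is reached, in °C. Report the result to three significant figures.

T_f = 26.3 °C

Heat to bring ice to 0 °C and melt it: q₁ = 32.7×2.05×4.4 + 32.7×337.0 = 11315 J
Heat the water can supply cooling to 0 °C: 349.7×4.18×36.5 = 53353.7 J > q₁, so all ice melts.
Energy balance: 349.7×4.18×(36.5 − T) = 11315 + 32.7×4.18×(T − 0)
1461.746(36.5 − T) = 11315 + 136.686 T
53353.7 − 11315 = 1598.432 T
T = 42038.7 / 1598.432 = 26.30 °C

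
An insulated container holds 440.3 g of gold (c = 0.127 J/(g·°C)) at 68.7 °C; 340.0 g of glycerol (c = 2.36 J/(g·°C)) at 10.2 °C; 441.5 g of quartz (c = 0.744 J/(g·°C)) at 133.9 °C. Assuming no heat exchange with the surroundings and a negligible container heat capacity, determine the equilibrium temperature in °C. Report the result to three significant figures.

T_f = 47.2 °C

Σ mᵢcᵢ(T − Tᵢ) = 0  ⇒  T = Σ mᵢcᵢTᵢ / Σ mᵢcᵢ
Σ mᵢcᵢ = 440.3×0.127 + 340.0×2.36 + 441.5×0.744 = 1186.7941
Σ mᵢcᵢTᵢ = 55.9181×68.7 + 802.4×10.2 + 328.476×133.9 = 56009
T = 56009 / 1186.7941 = 47.19 °C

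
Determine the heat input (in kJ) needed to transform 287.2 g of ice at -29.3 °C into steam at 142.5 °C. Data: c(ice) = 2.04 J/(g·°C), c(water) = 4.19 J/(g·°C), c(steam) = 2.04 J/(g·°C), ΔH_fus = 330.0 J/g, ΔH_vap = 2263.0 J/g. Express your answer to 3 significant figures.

q1 (heat ice -29.3→0.0 °C): 287.2 × 2.04 × 29.3 = 17167 J
q2 (melt at 0 °C): 287.2 × 330.0 = 94776 J
q3 (heat water 0.0→100.0 °C): 287.2 × 4.19 × 100.0 = 120337 J
q4 (vaporize at 100 °C): 287.2 × 2263.0 = 649934 J
q5 (heat steam 100.0→142.5 °C): 287.2 × 2.04 × 42.5 = 24900 J
Total: 17167 + 94776 + 120337 + 649934 + 24900 = 907114 J = 907 kJ

q = 907 kJ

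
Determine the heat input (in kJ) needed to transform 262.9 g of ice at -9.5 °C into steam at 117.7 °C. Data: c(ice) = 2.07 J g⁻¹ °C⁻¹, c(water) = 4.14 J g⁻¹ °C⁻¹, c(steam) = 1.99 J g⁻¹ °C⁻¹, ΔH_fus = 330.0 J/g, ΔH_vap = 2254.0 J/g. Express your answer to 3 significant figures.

q = 803 kJ

q1 (heat ice -9.5→0.0 °C): 262.9 × 2.07 × 9.5 = 5170 J
q2 (melt at 0 °C): 262.9 × 330.0 = 86757 J
q3 (heat water 0.0→100.0 °C): 262.9 × 4.14 × 100.0 = 108841 J
q4 (vaporize at 100 °C): 262.9 × 2254.0 = 592577 J
q5 (heat steam 100.0→117.7 °C): 262.9 × 1.99 × 17.7 = 9260 J
Total: 5170 + 86757 + 108841 + 592577 + 9260 = 802605 J = 803 kJ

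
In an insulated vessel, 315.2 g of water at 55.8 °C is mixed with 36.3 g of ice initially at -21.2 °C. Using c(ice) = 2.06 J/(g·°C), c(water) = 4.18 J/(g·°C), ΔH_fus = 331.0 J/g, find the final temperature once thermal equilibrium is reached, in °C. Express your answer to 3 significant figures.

T_f = 40.8 °C

Heat to bring ice to 0 °C and melt it: q₁ = 36.3×2.06×21.2 + 36.3×331.0 = 13601 J
Heat the water can supply cooling to 0 °C: 315.2×4.18×55.8 = 73518.5 J > q₁, so all ice melts.
Energy balance: 315.2×4.18×(55.8 − T) = 13601 + 36.3×4.18×(T − 0)
1317.536(55.8 − T) = 13601 + 151.734 T
73518.5 − 13601 = 1469.270 T
T = 59917.5 / 1469.270 = 40.78 °C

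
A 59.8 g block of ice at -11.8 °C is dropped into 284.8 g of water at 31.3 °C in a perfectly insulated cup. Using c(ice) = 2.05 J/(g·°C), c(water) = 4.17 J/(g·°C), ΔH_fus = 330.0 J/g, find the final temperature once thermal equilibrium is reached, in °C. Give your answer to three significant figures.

T_f = 11.1 °C

Heat to bring ice to 0 °C and melt it: q₁ = 59.8×2.05×11.8 + 59.8×330.0 = 21181 J
Heat the water can supply cooling to 0 °C: 284.8×4.17×31.3 = 37172.4 J > q₁, so all ice melts.
Energy balance: 284.8×4.17×(31.3 − T) = 21181 + 59.8×4.17×(T − 0)
1187.616(31.3 − T) = 21181 + 249.366 T
37172.4 − 21181 = 1436.982 T
T = 15991.4 / 1436.982 = 11.13 °C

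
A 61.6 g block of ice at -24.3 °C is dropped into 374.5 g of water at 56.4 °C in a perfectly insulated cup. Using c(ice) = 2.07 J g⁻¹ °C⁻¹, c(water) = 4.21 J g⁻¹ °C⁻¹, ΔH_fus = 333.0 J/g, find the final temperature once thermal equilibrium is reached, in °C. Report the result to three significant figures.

Heat to bring ice to 0 °C and melt it: q₁ = 61.6×2.07×24.3 + 61.6×333.0 = 23611 J
Heat the water can supply cooling to 0 °C: 374.5×4.21×56.4 = 88922.8 J > q₁, so all ice melts.
Energy balance: 374.5×4.21×(56.4 − T) = 23611 + 61.6×4.21×(T − 0)
1576.645(56.4 − T) = 23611 + 259.336 T
88922.8 − 23611 = 1835.981 T
T = 65311.8 / 1835.981 = 35.57 °C

T_f = 35.6 °C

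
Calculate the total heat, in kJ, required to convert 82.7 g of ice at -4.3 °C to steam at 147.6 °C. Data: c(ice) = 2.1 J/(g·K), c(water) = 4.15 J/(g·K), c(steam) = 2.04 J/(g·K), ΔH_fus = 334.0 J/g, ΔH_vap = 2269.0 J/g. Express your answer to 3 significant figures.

q1 (heat ice -4.3→0.0 °C): 82.7 × 2.1 × 4.3 = 747 J
q2 (melt at 0 °C): 82.7 × 334.0 = 27622 J
q3 (heat water 0.0→100.0 °C): 82.7 × 4.15 × 100.0 = 34321 J
q4 (vaporize at 100 °C): 82.7 × 2269.0 = 187646 J
q5 (heat steam 100.0→147.6 °C): 82.7 × 2.04 × 47.6 = 8031 J
Total: 747 + 27622 + 34321 + 187646 + 8031 = 258367 J = 258 kJ

q = 258 kJ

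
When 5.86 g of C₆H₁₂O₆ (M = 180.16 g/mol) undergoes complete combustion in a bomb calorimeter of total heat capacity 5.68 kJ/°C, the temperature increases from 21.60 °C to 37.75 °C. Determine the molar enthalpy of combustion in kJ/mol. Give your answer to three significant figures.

ΔT = 37.75 − 21.60 = 16.15 °C
q_cal = C_cal × ΔT = 5.68 × 16.15 = 91.732 kJ
n = 5.86 / 180.16 = 0.03253 mol
q_rxn = −q_cal = -91.732 kJ
ΔH = -91.732 / 0.03253 = -2820 kJ/mol

ΔH = -2820 kJ/mol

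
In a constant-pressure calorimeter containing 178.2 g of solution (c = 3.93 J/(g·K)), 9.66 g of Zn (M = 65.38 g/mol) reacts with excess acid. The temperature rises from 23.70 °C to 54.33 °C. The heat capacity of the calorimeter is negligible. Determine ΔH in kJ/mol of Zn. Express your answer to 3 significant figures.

ΔH = -145 kJ/mol

|ΔT| = |54.33 − 23.70| = 30.63 °C
|q_surr| = (178.2 × 3.93) × 30.63 = 700.326 × 30.63 = 21450 J
n(Zn) = 9.66 / 65.38 = 0.1478 mol
Temperature rose, so q_rxn = −|q_surr| = -21.45 kJ
ΔH = q_rxn / n = -145.1 kJ/mol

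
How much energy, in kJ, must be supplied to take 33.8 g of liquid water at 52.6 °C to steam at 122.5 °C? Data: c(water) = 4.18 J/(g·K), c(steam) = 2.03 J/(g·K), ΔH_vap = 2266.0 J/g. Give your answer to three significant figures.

q = 84.8 kJ

q1 (heat water 52.6→100.0 °C): 33.8 × 4.18 × 47.4 = 6697 J
q2 (vaporize at 100 °C): 33.8 × 2266.0 = 76591 J
q3 (heat steam 100.0→122.5 °C): 33.8 × 2.03 × 22.5 = 1544 J
Total: 6697 + 76591 + 1544 = 84832 J = 84.8 kJ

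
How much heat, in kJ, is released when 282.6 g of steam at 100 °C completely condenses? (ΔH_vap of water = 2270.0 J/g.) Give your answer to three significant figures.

q = m × ΔH_vap = 282.6 × 2270.0 = 641500 J = 642 kJ

q = 642 kJ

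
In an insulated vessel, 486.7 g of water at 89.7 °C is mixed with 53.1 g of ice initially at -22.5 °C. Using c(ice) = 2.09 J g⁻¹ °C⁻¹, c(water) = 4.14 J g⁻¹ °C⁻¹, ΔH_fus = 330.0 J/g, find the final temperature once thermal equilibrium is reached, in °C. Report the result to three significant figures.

Heat to bring ice to 0 °C and melt it: q₁ = 53.1×2.09×22.5 + 53.1×330.0 = 20020 J
Heat the water can supply cooling to 0 °C: 486.7×4.14×89.7 = 180740 J > q₁, so all ice melts.
Energy balance: 486.7×4.14×(89.7 − T) = 20020 + 53.1×4.14×(T − 0)
2014.938(89.7 − T) = 20020 + 219.834 T
180740 − 20020 = 2234.772 T
T = 160720 / 2234.772 = 71.92 °C

T_f = 71.9 °C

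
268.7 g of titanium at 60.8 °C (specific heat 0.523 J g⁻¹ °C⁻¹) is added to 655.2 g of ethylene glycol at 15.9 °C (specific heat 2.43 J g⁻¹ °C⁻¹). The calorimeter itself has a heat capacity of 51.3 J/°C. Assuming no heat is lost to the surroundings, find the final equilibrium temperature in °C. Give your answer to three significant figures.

T_f = 19.4 °C

Heat lost by titanium = heat gained by ethylene glycol + calorimeter.
(268.7)(0.523)(60.8 − T) = [(655.2)(2.43) + 51.3](T − 15.9)
140.5301 (60.8 − T) = 1643.436 (T − 15.9)
8544.2 − 140.5301 T = 1643.436 T − 26131
34675.2 = 1783.9661 T
T = 19.44 °C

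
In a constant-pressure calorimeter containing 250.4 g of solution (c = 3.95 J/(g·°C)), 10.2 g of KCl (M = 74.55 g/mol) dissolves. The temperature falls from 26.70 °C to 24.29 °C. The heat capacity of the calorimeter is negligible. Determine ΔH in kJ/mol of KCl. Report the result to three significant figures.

|ΔT| = |24.29 − 26.70| = 2.41 °C
|q_surr| = (250.4 × 3.95) × 2.41 = 989.08 × 2.41 = 2384 J
n(KCl) = 10.2 / 74.55 = 0.1368 mol
Temperature fell, so q_rxn = +|q_surr| = 2.384 kJ
ΔH = q_rxn / n = 17.43 kJ/mol

ΔH = 17.4 kJ/mol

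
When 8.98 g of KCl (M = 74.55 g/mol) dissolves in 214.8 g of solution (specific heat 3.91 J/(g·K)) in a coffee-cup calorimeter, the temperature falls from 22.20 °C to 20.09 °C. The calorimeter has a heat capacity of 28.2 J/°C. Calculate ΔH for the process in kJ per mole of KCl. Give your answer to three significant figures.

|ΔT| = |20.09 − 22.20| = 2.11 °C
|q_surr| = (214.8 × 3.91 + 28.2) × 2.11 = 868.068 × 2.11 = 1832 J
n(KCl) = 8.98 / 74.55 = 0.1205 mol
Temperature fell, so q_rxn = +|q_surr| = 1.832 kJ
ΔH = q_rxn / n = 15.20 kJ/mol

ΔH = 15.2 kJ/mol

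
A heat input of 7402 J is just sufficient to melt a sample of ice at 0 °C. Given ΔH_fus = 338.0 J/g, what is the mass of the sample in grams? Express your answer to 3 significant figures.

m = q / ΔH_fus = 7402 J / 338.0 J/g = 21.9 g

m = 21.9 g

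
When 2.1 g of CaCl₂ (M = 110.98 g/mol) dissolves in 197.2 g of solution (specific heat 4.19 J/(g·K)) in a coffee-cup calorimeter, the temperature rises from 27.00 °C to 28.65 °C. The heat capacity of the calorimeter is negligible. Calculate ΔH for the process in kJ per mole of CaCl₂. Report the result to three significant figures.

|ΔT| = |28.65 − 27.00| = 1.65 °C
|q_surr| = (197.2 × 4.19) × 1.65 = 826.268 × 1.65 = 1363 J
n(CaCl₂) = 2.1 / 110.98 = 0.01892 mol
Temperature rose, so q_rxn = −|q_surr| = -1.363 kJ
ΔH = q_rxn / n = -72.04 kJ/mol

ΔH = -72.0 kJ/mol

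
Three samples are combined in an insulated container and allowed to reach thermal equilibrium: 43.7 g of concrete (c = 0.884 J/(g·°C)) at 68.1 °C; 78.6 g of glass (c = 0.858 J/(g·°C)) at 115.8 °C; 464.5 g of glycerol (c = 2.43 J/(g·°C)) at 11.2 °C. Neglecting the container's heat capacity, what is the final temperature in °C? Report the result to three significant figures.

T_f = 18.7 °C

Σ mᵢcᵢ(T − Tᵢ) = 0  ⇒  T = Σ mᵢcᵢTᵢ / Σ mᵢcᵢ
Σ mᵢcᵢ = 43.7×0.884 + 78.6×0.858 + 464.5×2.43 = 1234.8046
Σ mᵢcᵢTᵢ = 38.6308×68.1 + 67.4388×115.8 + 1128.735×11.2 = 23082
T = 23082 / 1234.8046 = 18.69 °C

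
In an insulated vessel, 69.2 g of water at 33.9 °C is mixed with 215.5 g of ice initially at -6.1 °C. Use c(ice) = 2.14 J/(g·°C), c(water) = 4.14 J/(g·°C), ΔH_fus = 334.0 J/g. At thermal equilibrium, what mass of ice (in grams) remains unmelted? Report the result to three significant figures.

m_ice remaining = 195 g

Heat to warm all ice to 0 °C: 215.5×2.14×6.1 = 2813.1 J
Heat released by water cooling to 0 °C: 69.2×4.14×33.9 = 9711.9 J
9711.9 J < 2813.1 + 215.5×334.0 = 74790.1 J, so not all ice melts; final T = 0 °C.
Heat left for melting: 9711.9 − 2813.1 = 6898.8 J
Mass melted = 6898.8 / 334.0 = 20.66 g
Ice remaining = 215.5 − 20.66 = 194.84 g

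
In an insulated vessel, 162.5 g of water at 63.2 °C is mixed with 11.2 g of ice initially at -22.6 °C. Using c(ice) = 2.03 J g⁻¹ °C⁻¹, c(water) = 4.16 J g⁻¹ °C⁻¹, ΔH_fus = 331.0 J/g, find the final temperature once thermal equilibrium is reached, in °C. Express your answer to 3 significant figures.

T_f = 53.3 °C

Heat to bring ice to 0 °C and melt it: q₁ = 11.2×2.03×22.6 + 11.2×331.0 = 4221.0 J
Heat the water can supply cooling to 0 °C: 162.5×4.16×63.2 = 42723.2 J > q₁, so all ice melts.
Energy balance: 162.5×4.16×(63.2 − T) = 4221.0 + 11.2×4.16×(T − 0)
676(63.2 − T) = 4221.0 + 46.592 T
42723.2 − 4221.0 = 722.592 T
T = 38502.2 / 722.592 = 53.28 °C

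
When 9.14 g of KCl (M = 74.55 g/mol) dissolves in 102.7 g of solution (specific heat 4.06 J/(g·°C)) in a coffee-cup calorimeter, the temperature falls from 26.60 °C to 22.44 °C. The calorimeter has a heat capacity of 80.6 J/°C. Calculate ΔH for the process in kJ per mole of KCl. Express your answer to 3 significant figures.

|ΔT| = |22.44 − 26.60| = 4.16 °C
|q_surr| = (102.7 × 4.06 + 80.6) × 4.16 = 497.562 × 4.16 = 2070 J
n(KCl) = 9.14 / 74.55 = 0.1226 mol
Temperature fell, so q_rxn = +|q_surr| = 2.070 kJ
ΔH = q_rxn / n = 16.88 kJ/mol

ΔH = 16.9 kJ/mol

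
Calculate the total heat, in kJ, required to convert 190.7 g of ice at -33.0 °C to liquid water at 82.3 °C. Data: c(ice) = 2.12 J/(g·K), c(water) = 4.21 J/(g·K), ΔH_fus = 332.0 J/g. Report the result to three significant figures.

q = 143 kJ

q1 (heat ice -33.0→0.0 °C): 190.7 × 2.12 × 33.0 = 13341 J
q2 (melt at 0 °C): 190.7 × 332.0 = 63312 J
q3 (heat water 0.0→82.3 °C): 190.7 × 4.21 × 82.3 = 66074 J
Total: 13341 + 63312 + 66074 = 142727 J = 143 kJ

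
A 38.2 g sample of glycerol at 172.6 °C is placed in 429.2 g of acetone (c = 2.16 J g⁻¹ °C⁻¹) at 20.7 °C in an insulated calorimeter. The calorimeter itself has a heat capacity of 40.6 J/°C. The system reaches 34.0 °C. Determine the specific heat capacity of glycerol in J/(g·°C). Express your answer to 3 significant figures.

q_gained = (429.2 × 2.16 + 40.6) × (34.0 − 20.7) = 12870 J
q_lost = 38.2 × c × (172.6 − 34.0) = 5294.52 c
Set equal: c = 12870 / 5294.52 = 2.43 J/(g·°C)

c = 2.43 J/(g·°C)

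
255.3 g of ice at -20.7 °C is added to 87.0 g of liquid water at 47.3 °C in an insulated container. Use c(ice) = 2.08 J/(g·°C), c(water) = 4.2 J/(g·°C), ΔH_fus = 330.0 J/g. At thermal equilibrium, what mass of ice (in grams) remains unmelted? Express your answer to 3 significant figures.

Heat to warm all ice to 0 °C: 255.3×2.08×20.7 = 10992 J
Heat released by water cooling to 0 °C: 87.0×4.2×47.3 = 17283 J
17283 J < 10992 + 255.3×330.0 = 95241 J, so not all ice melts; final T = 0 °C.
Heat left for melting: 17283 − 10992 = 6291 J
Mass melted = 6291 / 330.0 = 19.06 g
Ice remaining = 255.3 − 19.06 = 236.24 g

m_ice remaining = 236 g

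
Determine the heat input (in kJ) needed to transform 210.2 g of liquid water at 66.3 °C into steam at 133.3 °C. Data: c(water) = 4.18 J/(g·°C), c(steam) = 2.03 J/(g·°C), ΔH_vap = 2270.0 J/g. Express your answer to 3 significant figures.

q1 (heat water 66.3→100.0 °C): 210.2 × 4.18 × 33.7 = 29610 J
q2 (vaporize at 100 °C): 210.2 × 2270.0 = 477154 J
q3 (heat steam 100.0→133.3 °C): 210.2 × 2.03 × 33.3 = 14209 J
Total: 29610 + 477154 + 14209 = 520973 J = 521 kJ

q = 521 kJ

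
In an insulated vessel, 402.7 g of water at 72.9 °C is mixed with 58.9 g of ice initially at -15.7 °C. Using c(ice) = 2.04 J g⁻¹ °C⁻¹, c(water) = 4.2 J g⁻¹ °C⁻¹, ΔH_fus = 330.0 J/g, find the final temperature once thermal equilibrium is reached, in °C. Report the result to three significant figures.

Heat to bring ice to 0 °C and melt it: q₁ = 58.9×2.04×15.7 + 58.9×330.0 = 21323 J
Heat the water can supply cooling to 0 °C: 402.7×4.2×72.9 = 123299 J > q₁, so all ice melts.
Energy balance: 402.7×4.2×(72.9 − T) = 21323 + 58.9×4.2×(T − 0)
1691.34(72.9 − T) = 21323 + 247.38 T
123299 − 21323 = 1938.72 T
T = 101976 / 1938.72 = 52.60 °C

T_f = 52.6 °C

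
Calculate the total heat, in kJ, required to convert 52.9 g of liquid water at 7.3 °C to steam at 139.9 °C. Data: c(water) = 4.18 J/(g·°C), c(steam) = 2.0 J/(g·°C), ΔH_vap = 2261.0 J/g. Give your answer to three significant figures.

q = 144 kJ

q1 (heat water 7.3→100.0 °C): 52.9 × 4.18 × 92.7 = 20498 J
q2 (vaporize at 100 °C): 52.9 × 2261.0 = 119607 J
q3 (heat steam 100.0→139.9 °C): 52.9 × 2.0 × 39.9 = 4221 J
Total: 20498 + 119607 + 4221 = 144326 J = 144 kJ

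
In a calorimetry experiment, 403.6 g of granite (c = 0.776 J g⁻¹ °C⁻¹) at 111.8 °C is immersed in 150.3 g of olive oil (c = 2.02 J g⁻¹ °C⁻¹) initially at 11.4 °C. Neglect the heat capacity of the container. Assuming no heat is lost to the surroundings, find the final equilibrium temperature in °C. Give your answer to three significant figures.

T_f = 62.4 °C

Heat lost by granite = heat gained by olive oil.
(403.6)(0.776)(111.8 − T) = (150.3)(2.02)(T − 11.4)
313.1936 (111.8 − T) = 303.606 (T − 11.4)
35015 − 313.1936 T = 303.606 T − 3461.1
38476.1 = 616.7996 T
T = 62.38 °C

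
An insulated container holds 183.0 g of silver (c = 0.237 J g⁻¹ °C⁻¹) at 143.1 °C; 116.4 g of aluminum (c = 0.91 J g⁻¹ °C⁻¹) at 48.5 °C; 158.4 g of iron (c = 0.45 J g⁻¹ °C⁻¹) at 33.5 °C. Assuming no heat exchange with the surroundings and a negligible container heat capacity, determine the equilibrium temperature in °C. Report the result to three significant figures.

Σ mᵢcᵢ(T − Tᵢ) = 0  ⇒  T = Σ mᵢcᵢTᵢ / Σ mᵢcᵢ
Σ mᵢcᵢ = 183.0×0.237 + 116.4×0.91 + 158.4×0.45 = 220.575
Σ mᵢcᵢTᵢ = 43.371×143.1 + 105.924×48.5 + 71.28×33.5 = 13732
T = 13732 / 220.575 = 62.26 °C

T_f = 62.3 °C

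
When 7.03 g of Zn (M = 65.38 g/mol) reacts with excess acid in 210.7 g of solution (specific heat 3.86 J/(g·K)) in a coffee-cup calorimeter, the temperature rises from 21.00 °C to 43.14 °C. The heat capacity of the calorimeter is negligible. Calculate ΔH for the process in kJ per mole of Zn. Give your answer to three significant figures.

|ΔT| = |43.14 − 21.00| = 22.14 °C
|q_surr| = (210.7 × 3.86) × 22.14 = 813.302 × 22.14 = 18007 J
n(Zn) = 7.03 / 65.38 = 0.10753 mol
Temperature rose, so q_rxn = −|q_surr| = -18.007 kJ
ΔH = q_rxn / n = -167.46 kJ/mol

ΔH = -167 kJ/mol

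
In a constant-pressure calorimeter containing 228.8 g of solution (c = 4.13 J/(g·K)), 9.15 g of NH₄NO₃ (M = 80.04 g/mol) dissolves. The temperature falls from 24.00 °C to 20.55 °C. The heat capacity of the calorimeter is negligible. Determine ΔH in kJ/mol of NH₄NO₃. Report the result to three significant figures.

ΔH = 28.5 kJ/mol

|ΔT| = |20.55 − 24.00| = 3.45 °C
|q_surr| = (228.8 × 4.13) × 3.45 = 944.944 × 3.45 = 3260 J
n(NH₄NO₃) = 9.15 / 80.04 = 0.1143 mol
Temperature fell, so q_rxn = +|q_surr| = 3.260 kJ
ΔH = q_rxn / n = 28.52 kJ/mol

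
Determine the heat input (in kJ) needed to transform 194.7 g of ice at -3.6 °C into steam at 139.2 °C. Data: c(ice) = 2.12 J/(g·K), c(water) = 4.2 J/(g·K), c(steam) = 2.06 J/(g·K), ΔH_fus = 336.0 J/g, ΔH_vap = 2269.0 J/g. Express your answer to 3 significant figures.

q = 606 kJ

q1 (heat ice -3.6→0.0 °C): 194.7 × 2.12 × 3.6 = 1486 J
q2 (melt at 0 °C): 194.7 × 336.0 = 65419 J
q3 (heat water 0.0→100.0 °C): 194.7 × 4.2 × 100.0 = 81774 J
q4 (vaporize at 100 °C): 194.7 × 2269.0 = 441774 J
q5 (heat steam 100.0→139.2 °C): 194.7 × 2.06 × 39.2 = 15722 J
Total: 1486 + 65419 + 81774 + 441774 + 15722 = 606175 J = 606 kJ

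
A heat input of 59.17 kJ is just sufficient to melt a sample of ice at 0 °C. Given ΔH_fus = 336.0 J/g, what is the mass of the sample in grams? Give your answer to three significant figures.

m = q / ΔH_fus = 59170 J / 336.0 J/g = 176 g

m = 176 g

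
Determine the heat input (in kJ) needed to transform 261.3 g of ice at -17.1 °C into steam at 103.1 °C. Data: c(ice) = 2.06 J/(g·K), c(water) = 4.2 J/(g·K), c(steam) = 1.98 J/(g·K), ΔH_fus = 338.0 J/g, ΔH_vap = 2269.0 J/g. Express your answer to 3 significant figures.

q1 (heat ice -17.1→0.0 °C): 261.3 × 2.06 × 17.1 = 9205 J
q2 (melt at 0 °C): 261.3 × 338.0 = 88319 J
q3 (heat water 0.0→100.0 °C): 261.3 × 4.2 × 100.0 = 109746 J
q4 (vaporize at 100 °C): 261.3 × 2269.0 = 592890 J
q5 (heat steam 100.0→103.1 °C): 261.3 × 1.98 × 3.1 = 1604 J
Total: 9205 + 88319 + 109746 + 592890 + 1604 = 801764 J = 802 kJ

q = 802 kJ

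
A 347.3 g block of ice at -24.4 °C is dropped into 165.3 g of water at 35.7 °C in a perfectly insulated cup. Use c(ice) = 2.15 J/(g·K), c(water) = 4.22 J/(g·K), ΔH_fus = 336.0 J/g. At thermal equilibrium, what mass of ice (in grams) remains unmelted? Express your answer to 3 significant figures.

Heat to warm all ice to 0 °C: 347.3×2.15×24.4 = 18219 J
Heat released by water cooling to 0 °C: 165.3×4.22×35.7 = 24903 J
24903 J < 18219 + 347.3×336.0 = 134911.8 J, so not all ice melts; final T = 0 °C.
Heat left for melting: 24903 − 18219 = 6684 J
Mass melted = 6684 / 336.0 = 19.89 g
Ice remaining = 347.3 − 19.89 = 327.41 g

m_ice remaining = 327 g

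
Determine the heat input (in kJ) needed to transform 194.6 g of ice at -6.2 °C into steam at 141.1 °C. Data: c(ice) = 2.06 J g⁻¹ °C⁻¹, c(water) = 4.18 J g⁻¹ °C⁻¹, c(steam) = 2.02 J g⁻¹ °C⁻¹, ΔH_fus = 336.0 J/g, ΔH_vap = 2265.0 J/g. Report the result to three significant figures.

q1 (heat ice -6.2→0.0 °C): 194.6 × 2.06 × 6.2 = 2485 J
q2 (melt at 0 °C): 194.6 × 336.0 = 65386 J
q3 (heat water 0.0→100.0 °C): 194.6 × 4.18 × 100.0 = 81343 J
q4 (vaporize at 100 °C): 194.6 × 2265.0 = 440769 J
q5 (heat steam 100.0→141.1 °C): 194.6 × 2.02 × 41.1 = 16156 J
Total: 2485 + 65386 + 81343 + 440769 + 16156 = 606139 J = 606 kJ

q = 606 kJ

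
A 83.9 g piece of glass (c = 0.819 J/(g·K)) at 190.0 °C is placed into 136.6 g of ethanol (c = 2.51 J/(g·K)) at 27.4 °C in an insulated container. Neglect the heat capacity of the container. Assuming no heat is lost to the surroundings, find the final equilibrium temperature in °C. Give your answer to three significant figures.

T_f = 54.5 °C

Heat lost by glass = heat gained by ethanol.
(83.9)(0.819)(190.0 − T) = (136.6)(2.51)(T − 27.4)
68.7141 (190.0 − T) = 342.866 (T − 27.4)
13056 − 68.7141 T = 342.866 T − 9394.5
22450.5 = 411.5801 T
T = 54.547 °C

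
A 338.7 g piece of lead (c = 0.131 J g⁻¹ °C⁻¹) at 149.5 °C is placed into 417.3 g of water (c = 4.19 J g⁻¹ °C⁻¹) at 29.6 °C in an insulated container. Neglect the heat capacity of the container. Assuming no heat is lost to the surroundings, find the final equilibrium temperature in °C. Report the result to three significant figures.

T_f = 32.6 °C

Heat lost by lead = heat gained by water.
(338.7)(0.131)(149.5 − T) = (417.3)(4.19)(T − 29.6)
44.3697 (149.5 − T) = 1748.487 (T − 29.6)
6633.3 − 44.3697 T = 1748.487 T − 51755
58388.3 = 1792.8567 T
T = 32.57 °C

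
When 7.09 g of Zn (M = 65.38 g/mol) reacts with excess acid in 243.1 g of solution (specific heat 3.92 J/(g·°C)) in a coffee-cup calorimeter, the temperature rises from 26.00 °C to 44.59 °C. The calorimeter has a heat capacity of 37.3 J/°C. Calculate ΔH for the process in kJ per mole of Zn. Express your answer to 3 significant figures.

|ΔT| = |44.59 − 26.00| = 18.59 °C
|q_surr| = (243.1 × 3.92 + 37.3) × 18.59 = 990.252 × 18.59 = 18410 J
n(Zn) = 7.09 / 65.38 = 0.1084 mol
Temperature rose, so q_rxn = −|q_surr| = -18.41 kJ
ΔH = q_rxn / n = -169.8 kJ/mol

ΔH = -170 kJ/mol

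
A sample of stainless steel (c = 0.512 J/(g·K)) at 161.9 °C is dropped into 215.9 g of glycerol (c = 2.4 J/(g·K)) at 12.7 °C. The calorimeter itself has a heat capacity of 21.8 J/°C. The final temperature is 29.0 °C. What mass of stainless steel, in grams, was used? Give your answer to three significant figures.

m = 129 g

q_gained = (215.9 × 2.4 + 21.8) × (29.0 − 12.7) = 8801 J
q_lost = m × 0.512 × (161.9 − 29.0) = 68.0448 m
m = 8801 / 68.0448 = 129 g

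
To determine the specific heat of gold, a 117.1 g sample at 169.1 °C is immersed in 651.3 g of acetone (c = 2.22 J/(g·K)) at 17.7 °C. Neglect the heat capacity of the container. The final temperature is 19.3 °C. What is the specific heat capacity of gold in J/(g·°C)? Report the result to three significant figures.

q_gained = (651.3 × 2.22) × (19.3 − 17.7) = 2313 J
q_lost = 117.1 × c × (169.1 − 19.3) = 17541.58 c
Set equal: c = 2313 / 17541.58 = 0.132 J/(g·°C)

c = 0.132 J/(g·°C)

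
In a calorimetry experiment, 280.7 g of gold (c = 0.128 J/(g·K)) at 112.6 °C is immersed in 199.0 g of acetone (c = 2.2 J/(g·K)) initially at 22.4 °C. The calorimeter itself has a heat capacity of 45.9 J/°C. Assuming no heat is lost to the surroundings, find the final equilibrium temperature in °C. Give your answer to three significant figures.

Heat lost by gold = heat gained by acetone + calorimeter.
(280.7)(0.128)(112.6 − T) = [(199.0)(2.2) + 45.9](T − 22.4)
35.9296 (112.6 − T) = 483.7 (T − 22.4)
4045.7 − 35.9296 T = 483.7 T − 10835
14880.7 = 519.6296 T
T = 28.64 °C

T_f = 28.6 °C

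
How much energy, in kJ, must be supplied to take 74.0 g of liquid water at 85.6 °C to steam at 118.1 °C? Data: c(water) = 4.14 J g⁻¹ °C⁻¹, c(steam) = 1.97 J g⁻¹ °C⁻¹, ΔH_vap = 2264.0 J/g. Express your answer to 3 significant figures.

q1 (heat water 85.6→100.0 °C): 74.0 × 4.14 × 14.4 = 4412 J
q2 (vaporize at 100 °C): 74.0 × 2264.0 = 167536 J
q3 (heat steam 100.0→118.1 °C): 74.0 × 1.97 × 18.1 = 2639 J
Total: 4412 + 167536 + 2639 = 174587 J = 175 kJ

q = 175 kJ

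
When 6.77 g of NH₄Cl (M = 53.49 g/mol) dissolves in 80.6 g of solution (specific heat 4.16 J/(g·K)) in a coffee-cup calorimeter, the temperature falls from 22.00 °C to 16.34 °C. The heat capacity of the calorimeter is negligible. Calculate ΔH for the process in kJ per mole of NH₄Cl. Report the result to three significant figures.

ΔH = 15.0 kJ/mol

|ΔT| = |16.34 − 22.00| = 5.66 °C
|q_surr| = (80.6 × 4.16) × 5.66 = 335.296 × 5.66 = 1898 J
n(NH₄Cl) = 6.77 / 53.49 = 0.1266 mol
Temperature fell, so q_rxn = +|q_surr| = 1.898 kJ
ΔH = q_rxn / n = 14.99 kJ/mol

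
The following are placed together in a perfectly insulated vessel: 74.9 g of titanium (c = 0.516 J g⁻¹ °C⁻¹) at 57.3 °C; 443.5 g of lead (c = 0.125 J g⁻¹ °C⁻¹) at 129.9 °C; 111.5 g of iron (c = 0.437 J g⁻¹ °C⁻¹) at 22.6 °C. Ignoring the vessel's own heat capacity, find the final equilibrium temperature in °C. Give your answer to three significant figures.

T_f = 73.6 °C

Σ mᵢcᵢ(T − Tᵢ) = 0  ⇒  T = Σ mᵢcᵢTᵢ / Σ mᵢcᵢ
Σ mᵢcᵢ = 74.9×0.516 + 443.5×0.125 + 111.5×0.437 = 142.8114
Σ mᵢcᵢTᵢ = 38.6484×57.3 + 55.4375×129.9 + 48.7255×22.6 = 10517
T = 10517 / 142.8114 = 73.64 °C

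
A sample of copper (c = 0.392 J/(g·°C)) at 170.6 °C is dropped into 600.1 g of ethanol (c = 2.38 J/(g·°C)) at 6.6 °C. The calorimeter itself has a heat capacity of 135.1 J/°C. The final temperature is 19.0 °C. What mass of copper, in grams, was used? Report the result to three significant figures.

m = 326 g

q_gained = (600.1 × 2.38 + 135.1) × (19.0 − 6.6) = 19390 J
q_lost = m × 0.392 × (170.6 − 19.0) = 59.4272 m
m = 19390 / 59.4272 = 326 g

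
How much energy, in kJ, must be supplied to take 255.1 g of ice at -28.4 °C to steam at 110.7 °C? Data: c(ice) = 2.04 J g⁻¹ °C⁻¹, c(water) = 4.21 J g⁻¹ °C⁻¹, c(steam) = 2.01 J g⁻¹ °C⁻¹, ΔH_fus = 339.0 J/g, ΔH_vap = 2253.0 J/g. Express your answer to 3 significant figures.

q = 789 kJ

q1 (heat ice -28.4→0.0 °C): 255.1 × 2.04 × 28.4 = 14779 J
q2 (melt at 0 °C): 255.1 × 339.0 = 86479 J
q3 (heat water 0.0→100.0 °C): 255.1 × 4.21 × 100.0 = 107397 J
q4 (vaporize at 100 °C): 255.1 × 2253.0 = 574740 J
q5 (heat steam 100.0→110.7 °C): 255.1 × 2.01 × 10.7 = 5486 J
Total: 14779 + 86479 + 107397 + 574740 + 5486 = 788881 J = 789 kJ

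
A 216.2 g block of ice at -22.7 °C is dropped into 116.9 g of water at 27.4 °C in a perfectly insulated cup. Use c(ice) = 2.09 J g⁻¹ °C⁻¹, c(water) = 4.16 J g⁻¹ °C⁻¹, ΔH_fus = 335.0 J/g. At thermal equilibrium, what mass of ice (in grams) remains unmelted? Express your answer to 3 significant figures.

Heat to warm all ice to 0 °C: 216.2×2.09×22.7 = 10257 J
Heat released by water cooling to 0 °C: 116.9×4.16×27.4 = 13325 J
13325 J < 10257 + 216.2×335.0 = 82684 J, so not all ice melts; final T = 0 °C.
Heat left for melting: 13325 − 10257 = 3068 J
Mass melted = 3068 / 335.0 = 9.158 g
Ice remaining = 216.2 − 9.158 = 207.042 g

m_ice remaining = 207 g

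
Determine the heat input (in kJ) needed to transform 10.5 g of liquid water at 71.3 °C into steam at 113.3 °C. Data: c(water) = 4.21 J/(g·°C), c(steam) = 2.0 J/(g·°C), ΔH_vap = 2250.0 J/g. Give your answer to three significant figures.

q = 25.2 kJ

q1 (heat water 71.3→100.0 °C): 10.5 × 4.21 × 28.7 = 1269 J
q2 (vaporize at 100 °C): 10.5 × 2250.0 = 23625 J
q3 (heat steam 100.0→113.3 °C): 10.5 × 2.0 × 13.3 = 279 J
Total: 1269 + 23625 + 279 = 25173 J = 25.2 kJ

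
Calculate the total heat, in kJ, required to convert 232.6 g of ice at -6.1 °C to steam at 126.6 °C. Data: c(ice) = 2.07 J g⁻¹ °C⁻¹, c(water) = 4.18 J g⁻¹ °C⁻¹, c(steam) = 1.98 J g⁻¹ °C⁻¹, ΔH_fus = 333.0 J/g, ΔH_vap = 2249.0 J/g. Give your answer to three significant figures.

q = 713 kJ

q1 (heat ice -6.1→0.0 °C): 232.6 × 2.07 × 6.1 = 2937 J
q2 (melt at 0 °C): 232.6 × 333.0 = 77456 J
q3 (heat water 0.0→100.0 °C): 232.6 × 4.18 × 100.0 = 97227 J
q4 (vaporize at 100 °C): 232.6 × 2249.0 = 523117 J
q5 (heat steam 100.0→126.6 °C): 232.6 × 1.98 × 26.6 = 12251 J
Total: 2937 + 77456 + 97227 + 523117 + 12251 = 712988 J = 713 kJ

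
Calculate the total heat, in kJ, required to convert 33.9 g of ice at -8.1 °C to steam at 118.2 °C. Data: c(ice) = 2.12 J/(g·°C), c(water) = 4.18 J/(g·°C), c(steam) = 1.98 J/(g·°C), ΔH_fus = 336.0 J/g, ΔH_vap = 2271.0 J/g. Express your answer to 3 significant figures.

q = 104 kJ

q1 (heat ice -8.1→0.0 °C): 33.9 × 2.12 × 8.1 = 582 J
q2 (melt at 0 °C): 33.9 × 336.0 = 11390 J
q3 (heat water 0.0→100.0 °C): 33.9 × 4.18 × 100.0 = 14170 J
q4 (vaporize at 100 °C): 33.9 × 2271.0 = 76987 J
q5 (heat steam 100.0→118.2 °C): 33.9 × 1.98 × 18.2 = 1222 J
Total: 582 + 11390 + 14170 + 76987 + 1222 = 104351 J = 104 kJ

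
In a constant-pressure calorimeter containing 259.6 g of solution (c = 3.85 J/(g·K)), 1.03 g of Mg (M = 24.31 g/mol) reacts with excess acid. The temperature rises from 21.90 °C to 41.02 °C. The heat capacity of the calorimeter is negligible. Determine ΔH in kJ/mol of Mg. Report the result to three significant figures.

ΔH = -451 kJ/mol

|ΔT| = |41.02 − 21.90| = 19.12 °C
|q_surr| = (259.6 × 3.85) × 19.12 = 999.46 × 19.12 = 19110 J
n(Mg) = 1.03 / 24.31 = 0.04237 mol
Temperature rose, so q_rxn = −|q_surr| = -19.11 kJ
ΔH = q_rxn / n = -451.0 kJ/mol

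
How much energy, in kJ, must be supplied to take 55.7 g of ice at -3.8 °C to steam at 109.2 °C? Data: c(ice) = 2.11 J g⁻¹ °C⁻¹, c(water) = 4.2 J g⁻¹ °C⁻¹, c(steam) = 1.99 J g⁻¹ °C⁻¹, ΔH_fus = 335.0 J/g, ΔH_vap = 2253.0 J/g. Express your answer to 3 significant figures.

q1 (heat ice -3.8→0.0 °C): 55.7 × 2.11 × 3.8 = 447 J
q2 (melt at 0 °C): 55.7 × 335.0 = 18660 J
q3 (heat water 0.0→100.0 °C): 55.7 × 4.2 × 100.0 = 23394 J
q4 (vaporize at 100 °C): 55.7 × 2253.0 = 125492 J
q5 (heat steam 100.0→109.2 °C): 55.7 × 1.99 × 9.2 = 1020 J
Total: 447 + 18660 + 23394 + 125492 + 1020 = 169013 J = 169 kJ

q = 169 kJ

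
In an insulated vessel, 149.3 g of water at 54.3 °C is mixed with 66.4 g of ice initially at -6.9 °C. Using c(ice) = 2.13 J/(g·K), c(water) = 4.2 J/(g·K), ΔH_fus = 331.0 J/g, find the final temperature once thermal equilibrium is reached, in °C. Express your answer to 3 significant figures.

Heat to bring ice to 0 °C and melt it: q₁ = 66.4×2.13×6.9 + 66.4×331.0 = 22954 J
Heat the water can supply cooling to 0 °C: 149.3×4.2×54.3 = 34049.4 J > q₁, so all ice melts.
Energy balance: 149.3×4.2×(54.3 − T) = 22954 + 66.4×4.2×(T − 0)
627.06(54.3 − T) = 22954 + 278.88 T
34049.4 − 22954 = 905.94 T
T = 11095.4 / 905.94 = 12.247 °C

T_f = 12.2 °C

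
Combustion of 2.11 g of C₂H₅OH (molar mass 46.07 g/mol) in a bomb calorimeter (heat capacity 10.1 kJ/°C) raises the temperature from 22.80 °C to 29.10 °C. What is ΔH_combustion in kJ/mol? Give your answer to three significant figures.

ΔT = 29.10 − 22.80 = 6.30 °C
q_cal = C_cal × ΔT = 10.1 × 6.30 = 63.63 kJ
n = 2.11 / 46.07 = 0.04580 mol
q_rxn = −q_cal = -63.63 kJ
ΔH = -63.63 / 0.04580 = -1389 kJ/mol

ΔH = -1390 kJ/mol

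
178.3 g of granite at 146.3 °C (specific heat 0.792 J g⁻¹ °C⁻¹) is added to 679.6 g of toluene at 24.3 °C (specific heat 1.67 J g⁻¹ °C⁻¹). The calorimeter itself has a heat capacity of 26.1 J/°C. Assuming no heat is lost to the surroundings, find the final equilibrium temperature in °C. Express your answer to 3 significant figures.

T_f = 37.5 °C

Heat lost by granite = heat gained by toluene + calorimeter.
(178.3)(0.792)(146.3 − T) = [(679.6)(1.67) + 26.1](T − 24.3)
141.2136 (146.3 − T) = 1161.032 (T − 24.3)
20660 − 141.2136 T = 1161.032 T − 28213
48873 = 1302.2456 T
T = 37.53 °C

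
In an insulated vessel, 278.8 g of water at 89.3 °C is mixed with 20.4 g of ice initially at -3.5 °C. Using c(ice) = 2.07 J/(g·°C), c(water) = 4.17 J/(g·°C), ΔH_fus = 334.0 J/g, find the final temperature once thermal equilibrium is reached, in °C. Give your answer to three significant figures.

T_f = 77.6 °C

Heat to bring ice to 0 °C and melt it: q₁ = 20.4×2.07×3.5 + 20.4×334.0 = 6961.4 J
Heat the water can supply cooling to 0 °C: 278.8×4.17×89.3 = 103820 J > q₁, so all ice melts.
Energy balance: 278.8×4.17×(89.3 − T) = 6961.4 + 20.4×4.17×(T − 0)
1162.596(89.3 − T) = 6961.4 + 85.068 T
103820 − 6961.4 = 1247.664 T
T = 96858.6 / 1247.664 = 77.63 °C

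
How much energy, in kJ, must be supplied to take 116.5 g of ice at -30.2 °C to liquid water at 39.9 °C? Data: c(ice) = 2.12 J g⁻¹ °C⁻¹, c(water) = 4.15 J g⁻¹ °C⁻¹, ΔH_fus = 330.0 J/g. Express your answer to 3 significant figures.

q = 65.2 kJ

q1 (heat ice -30.2→0.0 °C): 116.5 × 2.12 × 30.2 = 7459 J
q2 (melt at 0 °C): 116.5 × 330.0 = 38445 J
q3 (heat water 0.0→39.9 °C): 116.5 × 4.15 × 39.9 = 19291 J
Total: 7459 + 38445 + 19291 = 65195 J = 65.2 kJ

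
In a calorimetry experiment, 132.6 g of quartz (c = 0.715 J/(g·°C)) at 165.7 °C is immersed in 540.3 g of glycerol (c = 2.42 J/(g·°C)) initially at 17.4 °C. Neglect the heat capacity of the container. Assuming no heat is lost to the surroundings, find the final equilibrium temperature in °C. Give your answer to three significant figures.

T_f = 27.4 °C

Heat lost by quartz = heat gained by glycerol.
(132.6)(0.715)(165.7 − T) = (540.3)(2.42)(T − 17.4)
94.809 (165.7 − T) = 1307.526 (T − 17.4)
15710 − 94.809 T = 1307.526 T − 22751
38461 = 1402.335 T
T = 27.43 °C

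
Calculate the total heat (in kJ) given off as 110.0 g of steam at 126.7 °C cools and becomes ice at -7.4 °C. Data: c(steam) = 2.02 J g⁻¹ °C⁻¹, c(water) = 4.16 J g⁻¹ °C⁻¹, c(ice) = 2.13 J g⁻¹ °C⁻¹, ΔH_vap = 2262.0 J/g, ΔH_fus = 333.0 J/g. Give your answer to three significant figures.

q1 (cool steam 126.7→100 °C): 110.0 × 2.02 × 26.7 = 5933 J
q2 (condense at 100 °C): 110.0 × 2262.0 = 248820 J
q3 (cool water 100→0 °C): 110.0 × 4.16 × 100.0 = 45760 J
q4 (freeze at 0 °C): 110.0 × 333.0 = 36630 J
q5 (cool ice 0→-7.4 °C): 110.0 × 2.13 × 7.4 = 1734 J
Total: 5933 + 248820 + 45760 + 36630 + 1734 = 338877 J = 339 kJ

q = 339 kJ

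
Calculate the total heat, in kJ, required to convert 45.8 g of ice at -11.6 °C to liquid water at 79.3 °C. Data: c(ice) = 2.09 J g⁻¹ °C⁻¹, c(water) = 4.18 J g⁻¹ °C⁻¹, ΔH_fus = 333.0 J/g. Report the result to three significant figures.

q = 31.5 kJ

q1 (heat ice -11.6→0.0 °C): 45.8 × 2.09 × 11.6 = 1110 J
q2 (melt at 0 °C): 45.8 × 333.0 = 15251 J
q3 (heat water 0.0→79.3 °C): 45.8 × 4.18 × 79.3 = 15182 J
Total: 1110 + 15251 + 15182 = 31543 J = 31.5 kJ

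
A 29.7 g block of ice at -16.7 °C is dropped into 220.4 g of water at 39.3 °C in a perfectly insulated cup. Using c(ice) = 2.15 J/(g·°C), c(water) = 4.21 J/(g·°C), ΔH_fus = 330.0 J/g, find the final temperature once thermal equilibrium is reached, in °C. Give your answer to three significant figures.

T_f = 24.3 °C

Heat to bring ice to 0 °C and melt it: q₁ = 29.7×2.15×16.7 + 29.7×330.0 = 10867 J
Heat the water can supply cooling to 0 °C: 220.4×4.21×39.3 = 36465.8 J > q₁, so all ice melts.
Energy balance: 220.4×4.21×(39.3 − T) = 10867 + 29.7×4.21×(T − 0)
927.884(39.3 − T) = 10867 + 125.037 T
36465.8 − 10867 = 1052.921 T
T = 25598.8 / 1052.921 = 24.31 °C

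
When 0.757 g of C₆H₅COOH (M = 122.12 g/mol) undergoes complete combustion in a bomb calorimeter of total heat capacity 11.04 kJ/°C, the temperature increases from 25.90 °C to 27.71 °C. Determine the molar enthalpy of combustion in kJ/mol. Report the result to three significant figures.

ΔT = 27.71 − 25.90 = 1.81 °C
q_cal = C_cal × ΔT = 11.04 × 1.81 = 19.9824 kJ
n = 0.757 / 122.12 = 0.006199 mol
q_rxn = −q_cal = -19.9824 kJ
ΔH = -19.9824 / 0.006199 = -3223 kJ/mol

ΔH = -3220 kJ/mol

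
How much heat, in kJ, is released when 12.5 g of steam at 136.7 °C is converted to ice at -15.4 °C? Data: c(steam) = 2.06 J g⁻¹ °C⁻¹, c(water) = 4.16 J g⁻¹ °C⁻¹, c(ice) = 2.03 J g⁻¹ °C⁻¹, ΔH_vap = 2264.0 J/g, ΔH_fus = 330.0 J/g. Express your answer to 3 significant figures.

q = 39.0 kJ

q1 (cool steam 136.7→100 °C): 12.5 × 2.06 × 36.7 = 945 J
q2 (condense at 100 °C): 12.5 × 2264.0 = 28300 J
q3 (cool water 100→0 °C): 12.5 × 4.16 × 100.0 = 5200 J
q4 (freeze at 0 °C): 12.5 × 330.0 = 4125 J
q5 (cool ice 0→-15.4 °C): 12.5 × 2.03 × 15.4 = 391 J
Total: 945 + 28300 + 5200 + 4125 + 391 = 38961 J = 39.0 kJ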